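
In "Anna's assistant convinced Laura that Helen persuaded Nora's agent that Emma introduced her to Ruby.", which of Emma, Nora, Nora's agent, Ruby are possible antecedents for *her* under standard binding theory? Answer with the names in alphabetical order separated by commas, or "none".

Nora, Nora's agent

*her* is a pronoun; Principle B requires it to be free in its binding domain — the clause headed by 'introduced'.
— Emma: subject of the clause headed by 'introduced'; c-commands the pronoun within its binding domain — blocked (Principle B).
— Nora: possessor inside the object DP of the clause headed by 'persuaded'; does not c-command the pronoun — Principle B does not apply; allowed.
— Nora's agent: object of the clause headed by 'persuaded'; c-commands the pronoun but lies outside its binding domain — allowed.
— Ruby: second object of the clause headed by 'introduced'; is c-commanded by the pronoun; coreference would bind this R-expression — blocked (Principle C).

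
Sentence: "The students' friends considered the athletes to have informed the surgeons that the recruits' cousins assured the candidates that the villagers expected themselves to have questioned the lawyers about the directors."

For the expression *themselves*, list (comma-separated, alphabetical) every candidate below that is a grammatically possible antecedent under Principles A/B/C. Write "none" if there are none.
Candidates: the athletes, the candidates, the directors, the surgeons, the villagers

*themselves* is a reflexive; Principle A requires it to be bound within its binding domain — the clause headed by 'expected'.
— the athletes: subject of the clause headed by 'informed'; c-commands the reflexive but lies outside its binding domain — cannot bind it (Principle A).
— the candidates: object of the clause headed by 'assured'; c-commands the reflexive but lies outside its binding domain — cannot bind it (Principle A).
— the directors: second object of the clause headed by 'questioned'; does not c-command the reflexive — cannot bind it (Principle A).
— the surgeons: object of the clause headed by 'informed'; c-commands the reflexive but lies outside its binding domain — cannot bind it (Principle A).
— the villagers: subject of the clause headed by 'expected'; c-commands the reflexive within its binding domain — allowed (Principle A).

the villagers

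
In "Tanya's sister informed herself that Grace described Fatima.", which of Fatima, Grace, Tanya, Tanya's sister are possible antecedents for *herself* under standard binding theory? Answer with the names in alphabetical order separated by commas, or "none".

Tanya's sister

*herself* is a reflexive; Principle A requires it to be bound within its binding domain — the matrix clause.
— Fatima: object of the clause headed by 'described'; does not c-command the reflexive — cannot bind it (Principle A).
— Grace: subject of the clause headed by 'described'; does not c-command the reflexive — cannot bind it (Principle A).
— Tanya: possessor inside the subject DP of the matrix clause; does not c-command the reflexive — cannot bind it (Principle A).
— Tanya's sister: subject of the matrix clause; c-commands the reflexive within its binding domain — allowed (Principle A).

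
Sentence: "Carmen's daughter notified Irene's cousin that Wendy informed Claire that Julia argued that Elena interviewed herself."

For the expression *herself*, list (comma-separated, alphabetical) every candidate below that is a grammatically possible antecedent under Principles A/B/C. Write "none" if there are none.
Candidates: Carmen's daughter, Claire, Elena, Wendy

Elena

*herself* is a reflexive; Principle A requires it to be bound within its binding domain — the clause headed by 'interviewed'.
— Carmen's daughter: subject of the matrix clause; c-commands the reflexive but lies outside its binding domain — cannot bind it (Principle A).
— Claire: object of the clause headed by 'informed'; c-commands the reflexive but lies outside its binding domain — cannot bind it (Principle A).
— Elena: subject of the clause headed by 'interviewed'; c-commands the reflexive within its binding domain — allowed (Principle A).
— Wendy: subject of the clause headed by 'informed'; c-commands the reflexive but lies outside its binding domain — cannot bind it (Principle A).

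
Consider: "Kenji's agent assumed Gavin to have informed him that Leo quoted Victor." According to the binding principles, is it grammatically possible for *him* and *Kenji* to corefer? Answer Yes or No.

Yes

*him* is a pronoun; Principle B requires it to be free in its binding domain — the clause headed by 'informed'.
— Kenji: possessor inside the subject DP of the matrix clause; does not c-command the pronoun — Principle B does not apply; allowed.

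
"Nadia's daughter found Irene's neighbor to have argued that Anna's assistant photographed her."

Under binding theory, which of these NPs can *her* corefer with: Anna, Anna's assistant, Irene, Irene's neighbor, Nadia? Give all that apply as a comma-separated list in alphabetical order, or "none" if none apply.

Anna, Irene, Irene's neighbor, Nadia

*her* is a pronoun; Principle B requires it to be free in its binding domain — the clause headed by 'photographed'.
— Anna: possessor inside the subject DP of the clause headed by 'photographed'; does not c-command the pronoun — Principle B does not apply; allowed.
— Anna's assistant: subject of the clause headed by 'photographed'; c-commands the pronoun within its binding domain — blocked (Principle B).
— Irene: possessor inside the subject DP of the clause headed by 'argued'; does not c-command the pronoun — Principle B does not apply; allowed.
— Irene's neighbor: subject of the clause headed by 'argued'; c-commands the pronoun but lies outside its binding domain — allowed.
— Nadia: possessor inside the subject DP of the matrix clause; does not c-command the pronoun — Principle B does not apply; allowed.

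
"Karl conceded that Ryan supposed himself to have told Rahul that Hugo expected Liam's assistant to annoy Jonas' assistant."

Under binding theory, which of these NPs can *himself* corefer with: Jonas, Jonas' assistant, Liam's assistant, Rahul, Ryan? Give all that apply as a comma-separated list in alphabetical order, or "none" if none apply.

Ryan

*himself* is a reflexive; Principle A requires it to be bound within its binding domain — the clause headed by 'supposed'.
— Jonas: possessor inside the object DP of the clause headed by 'annoy'; does not c-command the reflexive — cannot bind it (Principle A).
— Jonas' assistant: object of the clause headed by 'annoy'; does not c-command the reflexive — cannot bind it (Principle A).
— Liam's assistant: subject of the clause headed by 'annoy'; does not c-command the reflexive — cannot bind it (Principle A).
— Rahul: object of the clause headed by 'told'; does not c-command the reflexive — cannot bind it (Principle A).
— Ryan: subject of the clause headed by 'supposed'; c-commands the reflexive within its binding domain — allowed (Principle A).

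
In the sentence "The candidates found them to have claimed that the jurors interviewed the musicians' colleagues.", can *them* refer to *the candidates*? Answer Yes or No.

No

*them* is a pronoun; Principle B requires it to be free in its binding domain — the matrix clause.
— the candidates: subject of the matrix clause; c-commands the pronoun within its binding domain — blocked (Principle B).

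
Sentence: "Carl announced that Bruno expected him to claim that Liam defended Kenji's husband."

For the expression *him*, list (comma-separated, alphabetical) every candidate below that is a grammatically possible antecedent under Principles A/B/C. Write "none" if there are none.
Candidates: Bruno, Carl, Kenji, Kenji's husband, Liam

*him* is a pronoun; Principle B requires it to be free in its binding domain — the clause headed by 'expected'.
— Bruno: subject of the clause headed by 'expected'; c-commands the pronoun within its binding domain — blocked (Principle B).
— Carl: subject of the matrix clause; c-commands the pronoun but lies outside its binding domain — allowed.
— Kenji: possessor inside the object DP of the clause headed by 'defended'; is c-commanded by the pronoun; coreference would bind this R-expression — blocked (Principle C).
— Kenji's husband: object of the clause headed by 'defended'; is c-commanded by the pronoun; coreference would bind this R-expression — blocked (Principle C).
— Liam: subject of the clause headed by 'defended'; is c-commanded by the pronoun; coreference would bind this R-expression — blocked (Principle C).

Carl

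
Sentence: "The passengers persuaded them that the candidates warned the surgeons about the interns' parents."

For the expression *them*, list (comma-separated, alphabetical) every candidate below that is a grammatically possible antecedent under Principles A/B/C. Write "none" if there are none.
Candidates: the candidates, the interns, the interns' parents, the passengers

*them* is a pronoun; Principle B requires it to be free in its binding domain — the matrix clause.
— the candidates: subject of the clause headed by 'warned'; is c-commanded by the pronoun; coreference would bind this R-expression — blocked (Principle C).
— the interns: possessor inside the second object DP of the clause headed by 'warned'; is c-commanded by the pronoun; coreference would bind this R-expression — blocked (Principle C).
— the interns' parents: second object of the clause headed by 'warned'; is c-commanded by the pronoun; coreference would bind this R-expression — blocked (Principle C).
— the passengers: subject of the matrix clause; c-commands the pronoun within its binding domain — blocked (Principle B).

none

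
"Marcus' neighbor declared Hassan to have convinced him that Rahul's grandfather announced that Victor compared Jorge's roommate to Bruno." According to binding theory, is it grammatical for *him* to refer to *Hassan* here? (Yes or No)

*Hassan* is an R-expression; Principle C requires it to be free (not bound by any c-commanding expression).
— him: object of the clause headed by 'convinced'; the R-expression locally c-commands the pronoun — coreference blocked (Principle B on the pronoun).

No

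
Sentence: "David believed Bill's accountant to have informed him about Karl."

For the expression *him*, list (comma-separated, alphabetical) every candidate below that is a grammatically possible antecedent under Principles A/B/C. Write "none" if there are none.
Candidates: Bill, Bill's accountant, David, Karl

Bill, David

*him* is a pronoun; Principle B requires it to be free in its binding domain — the clause headed by 'informed'.
— Bill: possessor inside the subject DP of the clause headed by 'informed'; does not c-command the pronoun — Principle B does not apply; allowed.
— Bill's accountant: subject of the clause headed by 'informed'; c-commands the pronoun within its binding domain — blocked (Principle B).
— David: subject of the matrix clause; c-commands the pronoun but lies outside its binding domain — allowed.
— Karl: second object of the clause headed by 'informed'; is c-commanded by the pronoun; coreference would bind this R-expression — blocked (Principle C).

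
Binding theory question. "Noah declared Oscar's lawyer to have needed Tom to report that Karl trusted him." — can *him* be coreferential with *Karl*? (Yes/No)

*him* is a pronoun; Principle B requires it to be free in its binding domain — the clause headed by 'trusted'.
— Karl: subject of the clause headed by 'trusted'; c-commands the pronoun within its binding domain — blocked (Principle B).

No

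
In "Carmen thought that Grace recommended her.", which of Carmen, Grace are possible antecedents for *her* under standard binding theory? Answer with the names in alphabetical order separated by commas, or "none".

Carmen

*her* is a pronoun; Principle B requires it to be free in its binding domain — the clause headed by 'recommended'.
— Carmen: subject of the matrix clause; c-commands the pronoun but lies outside its binding domain — allowed.
— Grace: subject of the clause headed by 'recommended'; c-commands the pronoun within its binding domain — blocked (Principle B).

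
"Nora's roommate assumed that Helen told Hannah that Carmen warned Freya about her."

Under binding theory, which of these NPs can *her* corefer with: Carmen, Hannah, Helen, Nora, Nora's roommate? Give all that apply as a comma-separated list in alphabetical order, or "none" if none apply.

*her* is a pronoun; Principle B requires it to be free in its binding domain — the clause headed by 'warned'.
— Carmen: subject of the clause headed by 'warned'; c-commands the pronoun within its binding domain — blocked (Principle B).
— Hannah: object of the clause headed by 'told'; c-commands the pronoun but lies outside its binding domain — allowed.
— Helen: subject of the clause headed by 'told'; c-commands the pronoun but lies outside its binding domain — allowed.
— Nora: possessor inside the subject DP of the matrix clause; does not c-command the pronoun — Principle B does not apply; allowed.
— Nora's roommate: subject of the matrix clause; c-commands the pronoun but lies outside its binding domain — allowed.

Hannah, Helen, Nora, Nora's roommate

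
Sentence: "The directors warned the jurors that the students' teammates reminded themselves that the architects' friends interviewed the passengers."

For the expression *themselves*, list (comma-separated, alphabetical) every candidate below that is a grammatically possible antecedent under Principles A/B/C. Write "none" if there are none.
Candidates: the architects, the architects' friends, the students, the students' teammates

*themselves* is a reflexive; Principle A requires it to be bound within its binding domain — the clause headed by 'reminded'.
— the architects: possessor inside the subject DP of the clause headed by 'interviewed'; does not c-command the reflexive — cannot bind it (Principle A).
— the architects' friends: subject of the clause headed by 'interviewed'; does not c-command the reflexive — cannot bind it (Principle A).
— the students: possessor inside the subject DP of the clause headed by 'reminded'; does not c-command the reflexive — cannot bind it (Principle A).
— the students' teammates: subject of the clause headed by 'reminded'; c-commands the reflexive within its binding domain — allowed (Principle A).

the students' teammates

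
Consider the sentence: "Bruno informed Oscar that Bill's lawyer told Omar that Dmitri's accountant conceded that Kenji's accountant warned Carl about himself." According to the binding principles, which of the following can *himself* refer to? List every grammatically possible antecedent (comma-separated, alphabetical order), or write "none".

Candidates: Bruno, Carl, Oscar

*himself* is a reflexive; Principle A requires it to be bound within its binding domain — the clause headed by 'warned'.
— Bruno: subject of the matrix clause; c-commands the reflexive but lies outside its binding domain — cannot bind it (Principle A).
— Carl: object of the clause headed by 'warned'; c-commands the reflexive within its binding domain — allowed (Principle A).
— Oscar: object of the matrix clause; c-commands the reflexive but lies outside its binding domain — cannot bind it (Principle A).

Carl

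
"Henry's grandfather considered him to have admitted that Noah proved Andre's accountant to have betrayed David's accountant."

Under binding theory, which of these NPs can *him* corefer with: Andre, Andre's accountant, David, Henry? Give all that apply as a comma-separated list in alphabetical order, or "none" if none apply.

*him* is a pronoun; Principle B requires it to be free in its binding domain — the matrix clause.
— Andre: possessor inside the subject DP of the clause headed by 'betrayed'; is c-commanded by the pronoun; coreference would bind this R-expression — blocked (Principle C).
— Andre's accountant: subject of the clause headed by 'betrayed'; is c-commanded by the pronoun; coreference would bind this R-expression — blocked (Principle C).
— David: possessor inside the object DP of the clause headed by 'betrayed'; is c-commanded by the pronoun; coreference would bind this R-expression — blocked (Principle C).
— Henry: possessor inside the subject DP of the matrix clause; does not c-command the pronoun — Principle B does not apply; allowed.

Henry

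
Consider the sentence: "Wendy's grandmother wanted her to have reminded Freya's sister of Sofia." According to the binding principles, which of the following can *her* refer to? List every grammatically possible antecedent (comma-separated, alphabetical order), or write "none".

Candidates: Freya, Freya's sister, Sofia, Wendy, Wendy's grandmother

*her* is a pronoun; Principle B requires it to be free in its binding domain — the matrix clause.
— Freya: possessor inside the object DP of the clause headed by 'reminded'; is c-commanded by the pronoun; coreference would bind this R-expression — blocked (Principle C).
— Freya's sister: object of the clause headed by 'reminded'; is c-commanded by the pronoun; coreference would bind this R-expression — blocked (Principle C).
— Sofia: second object of the clause headed by 'reminded'; is c-commanded by the pronoun; coreference would bind this R-expression — blocked (Principle C).
— Wendy: possessor inside the subject DP of the matrix clause; does not c-command the pronoun — Principle B does not apply; allowed.
— Wendy's grandmother: subject of the matrix clause; c-commands the pronoun within its binding domain — blocked (Principle B).

Wendy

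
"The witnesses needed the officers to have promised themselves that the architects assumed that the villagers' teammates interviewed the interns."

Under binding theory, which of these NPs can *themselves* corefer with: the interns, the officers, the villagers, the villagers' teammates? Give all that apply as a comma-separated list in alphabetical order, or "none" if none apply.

*themselves* is a reflexive; Principle A requires it to be bound within its binding domain — the clause headed by 'promised'.
— the interns: object of the clause headed by 'interviewed'; does not c-command the reflexive — cannot bind it (Principle A).
— the officers: subject of the clause headed by 'promised'; c-commands the reflexive within its binding domain — allowed (Principle A).
— the villagers: possessor inside the subject DP of the clause headed by 'interviewed'; does not c-command the reflexive — cannot bind it (Principle A).
— the villagers' teammates: subject of the clause headed by 'interviewed'; does not c-command the reflexive — cannot bind it (Principle A).

the officers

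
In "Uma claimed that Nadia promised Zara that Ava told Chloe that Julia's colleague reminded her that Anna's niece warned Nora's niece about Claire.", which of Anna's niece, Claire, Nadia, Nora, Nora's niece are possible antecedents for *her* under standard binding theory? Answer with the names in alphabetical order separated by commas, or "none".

Nadia

*her* is a pronoun; Principle B requires it to be free in its binding domain — the clause headed by 'reminded'.
— Anna's niece: subject of the clause headed by 'warned'; is c-commanded by the pronoun; coreference would bind this R-expression — blocked (Principle C).
— Claire: second object of the clause headed by 'warned'; is c-commanded by the pronoun; coreference would bind this R-expression — blocked (Principle C).
— Nadia: subject of the clause headed by 'promised'; c-commands the pronoun but lies outside its binding domain — allowed.
— Nora: possessor inside the object DP of the clause headed by 'warned'; is c-commanded by the pronoun; coreference would bind this R-expression — blocked (Principle C).
— Nora's niece: object of the clause headed by 'warned'; is c-commanded by the pronoun; coreference would bind this R-expression — blocked (Principle C).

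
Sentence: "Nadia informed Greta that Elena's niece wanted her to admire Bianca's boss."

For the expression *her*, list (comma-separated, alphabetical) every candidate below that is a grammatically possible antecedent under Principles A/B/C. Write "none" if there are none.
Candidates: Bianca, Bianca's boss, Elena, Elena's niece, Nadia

*her* is a pronoun; Principle B requires it to be free in its binding domain — the clause headed by 'wanted'.
— Bianca: possessor inside the object DP of the clause headed by 'admire'; is c-commanded by the pronoun; coreference would bind this R-expression — blocked (Principle C).
— Bianca's boss: object of the clause headed by 'admire'; is c-commanded by the pronoun; coreference would bind this R-expression — blocked (Principle C).
— Elena: possessor inside the subject DP of the clause headed by 'wanted'; does not c-command the pronoun — Principle B does not apply; allowed.
— Elena's niece: subject of the clause headed by 'wanted'; c-commands the pronoun within its binding domain — blocked (Principle B).
— Nadia: subject of the matrix clause; c-commands the pronoun but lies outside its binding domain — allowed.

Elena, Nadia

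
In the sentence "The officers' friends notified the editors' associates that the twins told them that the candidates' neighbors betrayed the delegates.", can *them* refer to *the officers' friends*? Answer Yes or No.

*them* is a pronoun; Principle B requires it to be free in its binding domain — the clause headed by 'told'.
— the officers' friends: subject of the matrix clause; c-commands the pronoun but lies outside its binding domain — allowed.

Yes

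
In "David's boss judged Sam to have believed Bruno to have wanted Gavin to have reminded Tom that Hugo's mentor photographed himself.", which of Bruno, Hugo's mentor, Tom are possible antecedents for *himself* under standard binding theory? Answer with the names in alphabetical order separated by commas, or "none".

*himself* is a reflexive; Principle A requires it to be bound within its binding domain — the clause headed by 'photographed'.
— Bruno: subject of the clause headed by 'wanted'; c-commands the reflexive but lies outside its binding domain — cannot bind it (Principle A).
— Hugo's mentor: subject of the clause headed by 'photographed'; c-commands the reflexive within its binding domain — allowed (Principle A).
— Tom: object of the clause headed by 'reminded'; c-commands the reflexive but lies outside its binding domain — cannot bind it (Principle A).

Hugo's mentor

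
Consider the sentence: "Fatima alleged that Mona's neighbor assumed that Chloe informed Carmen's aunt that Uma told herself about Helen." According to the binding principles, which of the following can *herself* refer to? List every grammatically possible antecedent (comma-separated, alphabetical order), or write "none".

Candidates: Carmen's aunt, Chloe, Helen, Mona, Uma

*herself* is a reflexive; Principle A requires it to be bound within its binding domain — the clause headed by 'told'.
— Carmen's aunt: object of the clause headed by 'informed'; c-commands the reflexive but lies outside its binding domain — cannot bind it (Principle A).
— Chloe: subject of the clause headed by 'informed'; c-commands the reflexive but lies outside its binding domain — cannot bind it (Principle A).
— Helen: second object of the clause headed by 'told'; does not c-command the reflexive — cannot bind it (Principle A).
— Mona: possessor inside the subject DP of the clause headed by 'assumed'; does not c-command the reflexive — cannot bind it (Principle A).
— Uma: subject of the clause headed by 'told'; c-commands the reflexive within its binding domain — allowed (Principle A).

Uma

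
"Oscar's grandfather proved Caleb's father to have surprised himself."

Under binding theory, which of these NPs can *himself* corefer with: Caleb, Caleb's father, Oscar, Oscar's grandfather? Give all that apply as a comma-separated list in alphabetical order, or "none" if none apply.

Caleb's father

*himself* is a reflexive; Principle A requires it to be bound within its binding domain — the clause headed by 'surprised'.
— Caleb: possessor inside the subject DP of the clause headed by 'surprised'; does not c-command the reflexive — cannot bind it (Principle A).
— Caleb's father: subject of the clause headed by 'surprised'; c-commands the reflexive within its binding domain — allowed (Principle A).
— Oscar: possessor inside the subject DP of the matrix clause; does not c-command the reflexive — cannot bind it (Principle A).
— Oscar's grandfather: subject of the matrix clause; c-commands the reflexive but lies outside its binding domain — cannot bind it (Principle A).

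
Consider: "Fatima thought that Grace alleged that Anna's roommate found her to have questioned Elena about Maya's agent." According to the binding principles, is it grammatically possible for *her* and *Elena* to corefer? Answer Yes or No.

No

*her* is a pronoun; Principle B requires it to be free in its binding domain — the clause headed by 'found'.
— Elena: object of the clause headed by 'questioned'; is c-commanded by the pronoun; coreference would bind this R-expression — blocked (Principle C).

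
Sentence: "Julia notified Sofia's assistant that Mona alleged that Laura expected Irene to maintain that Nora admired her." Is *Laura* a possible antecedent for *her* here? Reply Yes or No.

Yes

*her* is a pronoun; Principle B requires it to be free in its binding domain — the clause headed by 'admired'.
— Laura: subject of the clause headed by 'expected'; c-commands the pronoun but lies outside its binding domain — allowed.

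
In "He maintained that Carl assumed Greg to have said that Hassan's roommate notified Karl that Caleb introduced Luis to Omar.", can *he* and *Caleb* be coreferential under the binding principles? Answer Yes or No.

*Caleb* is an R-expression; Principle C requires it to be free (not bound by any c-commanding expression).
— he: subject of the matrix clause; the pronoun c-commands the R-expression — coreference blocked (Principle C).

No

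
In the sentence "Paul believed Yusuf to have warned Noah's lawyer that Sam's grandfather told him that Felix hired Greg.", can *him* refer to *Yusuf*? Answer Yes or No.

*him* is a pronoun; Principle B requires it to be free in its binding domain — the clause headed by 'told'.
— Yusuf: subject of the clause headed by 'warned'; c-commands the pronoun but lies outside its binding domain — allowed.

Yes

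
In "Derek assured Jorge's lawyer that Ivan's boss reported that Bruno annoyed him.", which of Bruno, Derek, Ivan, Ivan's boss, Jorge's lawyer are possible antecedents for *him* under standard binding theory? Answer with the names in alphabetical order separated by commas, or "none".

Derek, Ivan, Ivan's boss, Jorge's lawyer

*him* is a pronoun; Principle B requires it to be free in its binding domain — the clause headed by 'annoyed'.
— Bruno: subject of the clause headed by 'annoyed'; c-commands the pronoun within its binding domain — blocked (Principle B).
— Derek: subject of the matrix clause; c-commands the pronoun but lies outside its binding domain — allowed.
— Ivan: possessor inside the subject DP of the clause headed by 'reported'; does not c-command the pronoun — Principle B does not apply; allowed.
— Ivan's boss: subject of the clause headed by 'reported'; c-commands the pronoun but lies outside its binding domain — allowed.
— Jorge's lawyer: object of the matrix clause; c-commands the pronoun but lies outside its binding domain — allowed.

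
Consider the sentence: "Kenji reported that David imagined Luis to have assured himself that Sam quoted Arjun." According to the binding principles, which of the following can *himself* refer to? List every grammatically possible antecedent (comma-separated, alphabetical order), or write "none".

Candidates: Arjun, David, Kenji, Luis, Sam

*himself* is a reflexive; Principle A requires it to be bound within its binding domain — the clause headed by 'assured'.
— Arjun: object of the clause headed by 'quoted'; does not c-command the reflexive — cannot bind it (Principle A).
— David: subject of the clause headed by 'imagined'; c-commands the reflexive but lies outside its binding domain — cannot bind it (Principle A).
— Kenji: subject of the matrix clause; c-commands the reflexive but lies outside its binding domain — cannot bind it (Principle A).
— Luis: subject of the clause headed by 'assured'; c-commands the reflexive within its binding domain — allowed (Principle A).
— Sam: subject of the clause headed by 'quoted'; does not c-command the reflexive — cannot bind it (Principle A).

Luis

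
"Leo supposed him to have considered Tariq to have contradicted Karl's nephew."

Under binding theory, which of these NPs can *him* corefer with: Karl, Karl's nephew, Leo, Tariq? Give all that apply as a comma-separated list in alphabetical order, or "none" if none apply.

*him* is a pronoun; Principle B requires it to be free in its binding domain — the matrix clause.
— Karl: possessor inside the object DP of the clause headed by 'contradicted'; is c-commanded by the pronoun; coreference would bind this R-expression — blocked (Principle C).
— Karl's nephew: object of the clause headed by 'contradicted'; is c-commanded by the pronoun; coreference would bind this R-expression — blocked (Principle C).
— Leo: subject of the matrix clause; c-commands the pronoun within its binding domain — blocked (Principle B).
— Tariq: subject of the clause headed by 'contradicted'; is c-commanded by the pronoun; coreference would bind this R-expression — blocked (Principle C).

none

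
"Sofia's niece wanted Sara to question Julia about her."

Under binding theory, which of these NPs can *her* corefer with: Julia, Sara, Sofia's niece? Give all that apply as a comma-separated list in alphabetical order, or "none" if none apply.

*her* is a pronoun; Principle B requires it to be free in its binding domain — the clause headed by 'question'.
— Julia: object of the clause headed by 'question'; c-commands the pronoun within its binding domain — blocked (Principle B).
— Sara: subject of the clause headed by 'question'; c-commands the pronoun within its binding domain — blocked (Principle B).
— Sofia's niece: subject of the matrix clause; c-commands the pronoun but lies outside its binding domain — allowed.

Sofia's niece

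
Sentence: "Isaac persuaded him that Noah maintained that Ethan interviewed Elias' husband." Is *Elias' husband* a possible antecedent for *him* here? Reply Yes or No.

*him* is a pronoun; Principle B requires it to be free in its binding domain — the matrix clause.
— Elias' husband: object of the clause headed by 'interviewed'; is c-commanded by the pronoun; coreference would bind this R-expression — blocked (Principle C).

No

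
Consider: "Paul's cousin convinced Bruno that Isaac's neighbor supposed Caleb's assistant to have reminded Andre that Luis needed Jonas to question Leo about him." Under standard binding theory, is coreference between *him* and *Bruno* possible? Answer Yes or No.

*Bruno* is an R-expression; Principle C requires it to be free (not bound by any c-commanding expression).
— him: second object of the clause headed by 'question'; the pronoun does not c-command the R-expression — coreference allowed.

Yes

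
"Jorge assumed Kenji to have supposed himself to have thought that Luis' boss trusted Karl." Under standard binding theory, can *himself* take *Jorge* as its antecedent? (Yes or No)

*himself* is a reflexive; Principle A requires it to be bound within its binding domain — the clause headed by 'supposed'.
— Jorge: subject of the matrix clause; c-commands the reflexive but lies outside its binding domain — cannot bind it (Principle A).

No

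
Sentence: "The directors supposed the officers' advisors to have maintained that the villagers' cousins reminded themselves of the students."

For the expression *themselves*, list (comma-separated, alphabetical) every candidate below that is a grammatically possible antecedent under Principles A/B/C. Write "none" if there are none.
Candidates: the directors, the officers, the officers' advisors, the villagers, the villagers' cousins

*themselves* is a reflexive; Principle A requires it to be bound within its binding domain — the clause headed by 'reminded'.
— the directors: subject of the matrix clause; c-commands the reflexive but lies outside its binding domain — cannot bind it (Principle A).
— the officers: possessor inside the subject DP of the clause headed by 'maintained'; does not c-command the reflexive — cannot bind it (Principle A).
— the officers' advisors: subject of the clause headed by 'maintained'; c-commands the reflexive but lies outside its binding domain — cannot bind it (Principle A).
— the villagers: possessor inside the subject DP of the clause headed by 'reminded'; does not c-command the reflexive — cannot bind it (Principle A).
— the villagers' cousins: subject of the clause headed by 'reminded'; c-commands the reflexive within its binding domain — allowed (Principle A).

the villagers' cousins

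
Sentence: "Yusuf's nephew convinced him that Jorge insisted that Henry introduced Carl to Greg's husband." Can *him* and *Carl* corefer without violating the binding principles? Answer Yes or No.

*Carl* is an R-expression; Principle C requires it to be free (not bound by any c-commanding expression).
— him: object of the matrix clause; the pronoun c-commands the R-expression — coreference blocked (Principle C).

No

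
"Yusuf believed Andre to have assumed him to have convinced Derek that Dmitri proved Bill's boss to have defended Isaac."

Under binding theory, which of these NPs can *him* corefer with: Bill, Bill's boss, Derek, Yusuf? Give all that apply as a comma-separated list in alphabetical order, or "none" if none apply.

*him* is a pronoun; Principle B requires it to be free in its binding domain — the clause headed by 'assumed'.
— Bill: possessor inside the subject DP of the clause headed by 'defended'; is c-commanded by the pronoun; coreference would bind this R-expression — blocked (Principle C).
— Bill's boss: subject of the clause headed by 'defended'; is c-commanded by the pronoun; coreference would bind this R-expression — blocked (Principle C).
— Derek: object of the clause headed by 'convinced'; is c-commanded by the pronoun; coreference would bind this R-expression — blocked (Principle C).
— Yusuf: subject of the matrix clause; c-commands the pronoun but lies outside its binding domain — allowed.

Yusuf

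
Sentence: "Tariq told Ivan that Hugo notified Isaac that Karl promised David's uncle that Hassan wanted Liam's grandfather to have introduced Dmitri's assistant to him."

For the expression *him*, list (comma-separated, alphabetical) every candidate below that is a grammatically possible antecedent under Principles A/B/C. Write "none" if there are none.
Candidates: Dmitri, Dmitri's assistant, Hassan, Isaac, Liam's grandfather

Dmitri, Hassan, Isaac

*him* is a pronoun; Principle B requires it to be free in its binding domain — the clause headed by 'introduced'.
— Dmitri: possessor inside the object DP of the clause headed by 'introduced'; does not c-command the pronoun — Principle B does not apply; allowed.
— Dmitri's assistant: object of the clause headed by 'introduced'; c-commands the pronoun within its binding domain — blocked (Principle B).
— Hassan: subject of the clause headed by 'wanted'; c-commands the pronoun but lies outside its binding domain — allowed.
— Isaac: object of the clause headed by 'notified'; c-commands the pronoun but lies outside its binding domain — allowed.
— Liam's grandfather: subject of the clause headed by 'introduced'; c-commands the pronoun within its binding domain — blocked (Principle B).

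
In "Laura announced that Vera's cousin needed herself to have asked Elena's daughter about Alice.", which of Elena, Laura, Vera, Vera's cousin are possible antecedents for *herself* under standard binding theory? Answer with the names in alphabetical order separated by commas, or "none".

*herself* is a reflexive; Principle A requires it to be bound within its binding domain — the clause headed by 'needed'.
— Elena: possessor inside the object DP of the clause headed by 'asked'; does not c-command the reflexive — cannot bind it (Principle A).
— Laura: subject of the matrix clause; c-commands the reflexive but lies outside its binding domain — cannot bind it (Principle A).
— Vera: possessor inside the subject DP of the clause headed by 'needed'; does not c-command the reflexive — cannot bind it (Principle A).
— Vera's cousin: subject of the clause headed by 'needed'; c-commands the reflexive within its binding domain — allowed (Principle A).

Vera's cousin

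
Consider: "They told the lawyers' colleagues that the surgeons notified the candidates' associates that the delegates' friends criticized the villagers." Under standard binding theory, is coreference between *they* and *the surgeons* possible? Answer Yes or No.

*the surgeons* is an R-expression; Principle C requires it to be free (not bound by any c-commanding expression).
— they: subject of the matrix clause; the pronoun c-commands the R-expression — coreference blocked (Principle C).

No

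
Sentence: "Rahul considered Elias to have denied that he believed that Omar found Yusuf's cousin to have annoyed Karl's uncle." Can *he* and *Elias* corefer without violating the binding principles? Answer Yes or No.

*Elias* is an R-expression; Principle C requires it to be free (not bound by any c-commanding expression).
— he: subject of the clause headed by 'believed'; the pronoun does not c-command the R-expression — coreference allowed.

Yes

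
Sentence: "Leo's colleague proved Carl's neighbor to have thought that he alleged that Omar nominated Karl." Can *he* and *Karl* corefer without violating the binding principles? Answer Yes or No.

*Karl* is an R-expression; Principle C requires it to be free (not bound by any c-commanding expression).
— he: subject of the clause headed by 'alleged'; the pronoun c-commands the R-expression — coreference blocked (Principle C).

No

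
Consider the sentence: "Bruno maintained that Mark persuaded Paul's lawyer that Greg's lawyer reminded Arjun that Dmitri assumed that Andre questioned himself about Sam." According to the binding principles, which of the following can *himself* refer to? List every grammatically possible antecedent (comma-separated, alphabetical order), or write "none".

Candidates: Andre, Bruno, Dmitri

*himself* is a reflexive; Principle A requires it to be bound within its binding domain — the clause headed by 'questioned'.
— Andre: subject of the clause headed by 'questioned'; c-commands the reflexive within its binding domain — allowed (Principle A).
— Bruno: subject of the matrix clause; c-commands the reflexive but lies outside its binding domain — cannot bind it (Principle A).
— Dmitri: subject of the clause headed by 'assumed'; c-commands the reflexive but lies outside its binding domain — cannot bind it (Principle A).

Andre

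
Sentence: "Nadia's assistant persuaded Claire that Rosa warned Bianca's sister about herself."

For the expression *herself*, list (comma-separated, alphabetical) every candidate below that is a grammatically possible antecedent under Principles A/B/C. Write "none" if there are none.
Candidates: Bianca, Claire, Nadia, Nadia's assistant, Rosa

*herself* is a reflexive; Principle A requires it to be bound within its binding domain — the clause headed by 'warned'.
— Bianca: possessor inside the object DP of the clause headed by 'warned'; does not c-command the reflexive — cannot bind it (Principle A).
— Claire: object of the matrix clause; c-commands the reflexive but lies outside its binding domain — cannot bind it (Principle A).
— Nadia: possessor inside the subject DP of the matrix clause; does not c-command the reflexive — cannot bind it (Principle A).
— Nadia's assistant: subject of the matrix clause; c-commands the reflexive but lies outside its binding domain — cannot bind it (Principle A).
— Rosa: subject of the clause headed by 'warned'; c-commands the reflexive within its binding domain — allowed (Principle A).

Rosa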